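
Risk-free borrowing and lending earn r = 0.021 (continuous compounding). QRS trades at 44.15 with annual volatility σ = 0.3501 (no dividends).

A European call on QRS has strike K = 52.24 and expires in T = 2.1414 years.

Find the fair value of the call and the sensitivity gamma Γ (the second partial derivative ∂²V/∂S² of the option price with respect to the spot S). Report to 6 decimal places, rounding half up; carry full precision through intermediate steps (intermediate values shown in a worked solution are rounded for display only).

σ√T = 0.3501·√2.1414 = 0.512320
d₁ = (ln(S/K) + (r+σ²/2)T) / (σ√T) = (ln(44.15/52.24) + (0.021+0.3501²/2)·2.1414) / 0.512320 = (-0.168256 + 0.176205) / 0.512320 = 0.015517
d₂ = d₁ − σ√T = 0.015517 − 0.512320 = -0.496803
e^{−rT} = 0.956027
N(d₁) = 0.506190,  N(d₂) = 0.309664
Call price V = S·N(d₁) − K·e^{−rT}·N(d₂) = 22.348291 − 15.465500 = 6.882790
φ(d₁) = (1/√(2π))·e^{−d₁²/2} = 0.398894
Γ = φ(d₁) / (S·σ·√T) = 0.017635

price = 6.882790
Γ = 0.017635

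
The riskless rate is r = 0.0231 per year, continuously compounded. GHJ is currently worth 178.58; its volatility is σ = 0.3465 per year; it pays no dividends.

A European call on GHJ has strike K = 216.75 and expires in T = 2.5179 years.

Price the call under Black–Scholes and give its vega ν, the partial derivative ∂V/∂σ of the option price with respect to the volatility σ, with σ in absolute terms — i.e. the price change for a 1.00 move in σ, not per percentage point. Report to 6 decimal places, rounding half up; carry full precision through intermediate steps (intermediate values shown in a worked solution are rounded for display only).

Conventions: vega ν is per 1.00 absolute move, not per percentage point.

σ√T = 0.3465·√2.5179 = 0.549822
d₁ = (ln(S/K) + (r+σ²/2)T) / (σ√T) = (ln(178.58/216.75) + (0.0231+0.3465²/2)·2.5179) / 0.549822 = (-0.193708 + 0.209316) / 0.549822 = 0.028387
d₂ = d₁ − σ√T = 0.028387 − 0.549822 = -0.521435
e^{−rT} = 0.943496
N(d₁) = 0.511323,  N(d₂) = 0.301032
Call price V = S·N(d₁) − K·e^{−rT}·N(d₂) = 91.312121 − 61.561812 = 29.750309
φ(d₁) = (1/√(2π))·e^{−d₁²/2} = 0.398782
ν = S·φ(d₁)·√T = 113.002262

price = 29.750309
ν = 113.002262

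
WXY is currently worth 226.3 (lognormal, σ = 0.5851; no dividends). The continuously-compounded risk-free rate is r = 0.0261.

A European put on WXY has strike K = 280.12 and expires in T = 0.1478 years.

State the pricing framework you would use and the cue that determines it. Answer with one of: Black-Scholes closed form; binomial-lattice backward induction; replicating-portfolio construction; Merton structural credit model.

framework: Black-Scholes closed form

Key observation: the instrument is a plain European put (strike 280.12) on a lognormal asset; the exact continuous-time formula applies directly.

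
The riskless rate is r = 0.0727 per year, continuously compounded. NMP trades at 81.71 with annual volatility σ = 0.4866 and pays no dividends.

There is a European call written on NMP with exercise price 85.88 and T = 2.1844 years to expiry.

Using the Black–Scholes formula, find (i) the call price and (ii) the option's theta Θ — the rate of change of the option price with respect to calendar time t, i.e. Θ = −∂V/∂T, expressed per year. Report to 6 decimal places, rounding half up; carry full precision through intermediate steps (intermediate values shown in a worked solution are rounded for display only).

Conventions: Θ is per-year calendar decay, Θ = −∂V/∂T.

σ√T = 0.4866·√2.1844 = 0.719181
d₁ = (ln(S/K) + (r+σ²/2)T) / (σ√T) = (ln(81.71/85.88) + (0.0727+0.4866²/2)·2.1844) / 0.719181 = (-0.049775 + 0.417417) / 0.719181 = 0.511195
d₂ = d₁ − σ√T = 0.511195 − 0.719181 = -0.207986
e^{−rT} = 0.853162
N(d₁) = 0.695393,  N(d₂) = 0.417620
Call price V = S·N(d₁) − K·e^{−rT}·N(d₂) = 56.820550 − 30.598835 = 26.221715
φ(d₁) = (1/√(2π))·e^{−d₁²/2} = 0.350078
Θ = −S·φ(d₁)·σ/(2√T) − r·K·e^{−rT}·N(d₂) = −4.708865 − 2.224535 = -6.933400

price = 26.221715
Θ = -6.933400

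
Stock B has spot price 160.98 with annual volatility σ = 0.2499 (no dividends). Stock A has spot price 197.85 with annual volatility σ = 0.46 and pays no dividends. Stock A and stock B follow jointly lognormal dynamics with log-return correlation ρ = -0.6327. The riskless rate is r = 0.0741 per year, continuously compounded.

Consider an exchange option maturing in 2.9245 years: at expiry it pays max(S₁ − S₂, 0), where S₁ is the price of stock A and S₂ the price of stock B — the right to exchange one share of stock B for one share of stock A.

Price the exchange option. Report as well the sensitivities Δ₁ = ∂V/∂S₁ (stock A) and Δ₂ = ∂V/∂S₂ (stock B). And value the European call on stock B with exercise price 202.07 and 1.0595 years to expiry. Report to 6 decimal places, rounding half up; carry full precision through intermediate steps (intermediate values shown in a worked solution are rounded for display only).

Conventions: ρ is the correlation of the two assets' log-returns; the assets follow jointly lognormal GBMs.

exchange price = 95.012942
Δ1 = 0.770352
Δ2 = -0.356574
price(stock B call K=202.07) = 7.755349

σ_eff = √(σ₁² + σ₂² − 2ρσ₁σ₂) = √(0.46² + 0.2499² − 2·-0.6327·0.46·0.2499) = 0.647698
d₁ = (ln(S₁/S₂) + (q₂ − q₁ + σ_eff²/2)T) / (σ_eff√T) = (ln(197.85/160.98) + (0.0 − 0.0 + 0.209756)·2.9245) / 1.107639 = 0.740008
d₂ = d₁ − σ_eff√T = 0.740008 − 1.107639 = -0.367632
N(d₁) = 0.770352,  N(d₂) = 0.356574
V = S₁·e^{−q₁T}·N(d₁) − S₂·e^{−q₂T}·N(d₂) = 152.414205 − 57.401263 = 95.012942
Δ₁ = e^{−q₁T}·N(d₁) = 0.770352;  Δ₂ = −e^{−q₂T}·N(d₂) = -0.356574
[vanilla: stock B call K=202.07]
σ√T = 0.2499·√1.0595 = 0.257227
d₁ = (ln(S/K) + (r+σ²/2)T) / (σ√T) = (ln(160.98/202.07) + (0.0741+0.2499²/2)·1.0595) / 0.257227 = (-0.227334 + 0.111592) / 0.257227 = -0.449961
d₂ = d₁ − σ√T = -0.449961 − 0.257227 = -0.707188
e^{−rT} = 0.924494
N(d₁) = 0.326369,  N(d₂) = 0.239725
price = S·N(d₁) − K·e^{−rT}·N(d₂) = 52.538920 − 44.783572 = 7.755349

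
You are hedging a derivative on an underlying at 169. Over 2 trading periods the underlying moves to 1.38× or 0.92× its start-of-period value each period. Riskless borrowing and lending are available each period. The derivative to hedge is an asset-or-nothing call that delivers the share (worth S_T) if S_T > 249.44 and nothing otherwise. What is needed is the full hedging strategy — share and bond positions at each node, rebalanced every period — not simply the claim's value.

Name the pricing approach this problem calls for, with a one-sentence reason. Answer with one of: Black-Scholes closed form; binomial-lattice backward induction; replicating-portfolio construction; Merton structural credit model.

framework: replicating-portfolio construction

Key observation: since the answer must list Δ and B at each node of the 1.38/0.92 lattice on 169, the replicating-portfolio method — solving the two-state system at every node — is the one that applies.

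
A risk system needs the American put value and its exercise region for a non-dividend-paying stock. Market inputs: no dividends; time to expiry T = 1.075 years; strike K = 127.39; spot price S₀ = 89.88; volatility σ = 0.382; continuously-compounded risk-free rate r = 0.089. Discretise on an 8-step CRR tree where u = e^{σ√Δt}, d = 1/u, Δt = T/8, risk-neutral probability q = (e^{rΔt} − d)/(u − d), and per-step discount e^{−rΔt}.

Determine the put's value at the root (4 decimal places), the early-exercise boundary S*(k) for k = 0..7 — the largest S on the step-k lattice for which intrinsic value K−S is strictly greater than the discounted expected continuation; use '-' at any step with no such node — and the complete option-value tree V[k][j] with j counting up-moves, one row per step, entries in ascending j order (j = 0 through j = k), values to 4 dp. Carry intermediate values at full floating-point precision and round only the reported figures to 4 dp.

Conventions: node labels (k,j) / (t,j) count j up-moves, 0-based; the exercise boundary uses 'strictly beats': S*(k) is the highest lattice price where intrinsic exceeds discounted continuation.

price = 37.5829
boundary = - 78.1355 89.8800 78.1355 89.8800 78.1355 89.8800 103.3898
tree:
37.5829
49.2545 27.1632
59.4643 37.5100 17.7806
68.3400 49.2545 26.3086 9.9381
76.0560 59.4643 37.5100 16.0774 4.2243
82.7637 68.3400 49.2545 25.1332 7.6831 0.9728
88.5950 76.0560 59.4643 37.5100 13.7353 2.0005 0.0000
93.6642 82.7637 68.3400 49.2545 24.0002 4.1139 0.0000 0.0000
98.0711 88.5950 76.0560 59.4643 37.5100 8.4598 0.0000 0.0000 0.0000

Δt=0.13437, u=1.15031, d=0.86933, q=0.50787, disc=e^(-rΔt)=0.98811
k=8 terminal: V=max(K-S,0) → 98.0711 88.5950 76.0560 59.4643 37.5100 8.4598 0.0000 0.0000 0.0000
k=7: j=0 S=33.7258 intr=93.6642 cont=92.1498 V=93.6642[EX]; j=1 S=44.6263 intr=82.7637 cont=81.2493 V=82.7637[EX]; j=2 S=59.0500 intr=68.3400 cont=66.8256 V=68.3400[EX]; j=3 S=78.1355 intr=49.2545 cont=47.7400 V=49.2545[EX]; j=4 S=103.3898 intr=24.0002 cont=22.4858 V=24.0002[EX]; j=5 S=136.8064 intr=0.0000 cont=4.1139 V=4.1139[hold]; j=6 S=181.0237 intr=0.0000 cont=0.0000 V=0.0000[hold]; j=7 S=239.5324 intr=0.0000 cont=0.0000 V=0.0000[hold]  S*(7)=103.3898
k=6: j=0 S=38.7950 intr=88.5950 cont=87.0805 V=88.5950[EX]; j=1 S=51.3340 intr=76.0560 cont=74.5416 V=76.0560[EX]; j=2 S=67.9257 intr=59.4643 cont=57.9499 V=59.4643[EX]; j=3 S=89.8800 intr=37.5100 cont=35.9956 V=37.5100[EX]; j=4 S=118.9302 intr=8.4598 cont=13.7353 V=13.7353[hold]; j=5 S=157.3696 intr=0.0000 cont=2.0005 V=2.0005[hold]; j=6 S=208.2332 intr=0.0000 cont=0.0000 V=0.0000[hold]  S*(6)=89.8800
k=5: j=0 S=44.6263 intr=82.7637 cont=81.2493 V=82.7637[EX]; j=1 S=59.0500 intr=68.3400 cont=66.8256 V=68.3400[EX]; j=2 S=78.1355 intr=49.2545 cont=47.7400 V=49.2545[EX]; j=3 S=103.3898 intr=24.0002 cont=25.1332 V=25.1332[hold]; j=4 S=136.8064 intr=0.0000 cont=7.6831 V=7.6831[hold]; j=5 S=181.0237 intr=0.0000 cont=0.9728 V=0.9728[hold]  S*(5)=78.1355
k=4: j=0 S=51.3340 intr=76.0560 cont=74.5416 V=76.0560[EX]; j=1 S=67.9257 intr=59.4643 cont=57.9499 V=59.4643[EX]; j=2 S=89.8800 intr=37.5100 cont=36.5641 V=37.5100[EX]; j=3 S=118.9302 intr=8.4598 cont=16.0774 V=16.0774[hold]; j=4 S=157.3696 intr=0.0000 cont=4.2243 V=4.2243[hold]  S*(4)=89.8800
k=3: j=0 S=59.0500 intr=68.3400 cont=66.8256 V=68.3400[EX]; j=1 S=78.1355 intr=49.2545 cont=47.7400 V=49.2545[EX]; j=2 S=103.3898 intr=24.0002 cont=26.3086 V=26.3086[hold]; j=3 S=136.8064 intr=0.0000 cont=9.9381 V=9.9381[hold]  S*(3)=78.1355
k=2: j=0 S=67.9257 intr=59.4643 cont=57.9499 V=59.4643[EX]; j=1 S=89.8800 intr=37.5100 cont=37.1540 V=37.5100[EX]; j=2 S=118.9302 intr=8.4598 cont=17.7806 V=17.7806[hold]  S*(2)=89.8800
k=1: j=0 S=78.1355 intr=49.2545 cont=47.7400 V=49.2545[EX]; j=1 S=103.3898 intr=24.0002 cont=27.1632 V=27.1632[hold]  S*(1)=78.1355
k=0: j=0 S=89.8800 intr=37.5100 cont=37.5829 V=37.5829[hold]  S*(0)=-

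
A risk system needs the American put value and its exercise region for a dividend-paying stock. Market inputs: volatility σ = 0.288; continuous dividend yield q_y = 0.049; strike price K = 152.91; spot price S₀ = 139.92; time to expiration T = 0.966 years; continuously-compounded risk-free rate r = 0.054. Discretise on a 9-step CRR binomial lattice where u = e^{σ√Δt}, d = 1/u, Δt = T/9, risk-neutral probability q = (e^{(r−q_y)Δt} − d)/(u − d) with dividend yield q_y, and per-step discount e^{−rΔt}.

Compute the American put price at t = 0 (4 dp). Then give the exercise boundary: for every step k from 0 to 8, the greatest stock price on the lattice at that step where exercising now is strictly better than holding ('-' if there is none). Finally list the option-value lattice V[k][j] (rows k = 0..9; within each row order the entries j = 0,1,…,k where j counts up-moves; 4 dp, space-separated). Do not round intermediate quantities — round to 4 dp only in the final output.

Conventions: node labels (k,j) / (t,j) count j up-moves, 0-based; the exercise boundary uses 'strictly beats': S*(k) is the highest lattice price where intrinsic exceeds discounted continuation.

price = 22.3525
boundary = - - - 105.4260 95.9335 105.4260 115.8577 127.3217 115.8577
tree:
22.3525
29.6283 14.7184
38.1162 20.7654 8.3268
47.4840 28.4003 12.7219 3.6524
56.9765 37.4740 18.8862 6.1787 0.9517
65.6143 47.4840 27.0525 10.2425 1.8383 0.0000
73.4743 56.9765 37.0523 16.5157 3.5508 0.0000 0.0000
80.6267 65.6143 47.4840 25.5883 6.8586 0.0000 0.0000 0.0000
87.1350 73.4743 56.9765 37.0523 13.2476 0.0000 0.0000 0.0000 0.0000
93.0573 80.6267 65.6143 47.4840 25.5883 0.0000 0.0000 0.0000 0.0000 0.0000

Δt=0.10733, u=1.09895, d=0.90996, q=0.47927, disc=e^(-rΔt)=0.99422
k=9 terminal: V=max(K-S,0) → 93.0573 80.6267 65.6143 47.4840 25.5883 0.0000 0.0000 0.0000 0.0000 0.0000
k=8: j=0 S=65.7750 intr=87.1350 cont=86.5963 V=87.1350[EX]; j=1 S=79.4357 intr=73.4743 cont=73.0073 V=73.4743[EX]; j=2 S=95.9335 intr=56.9765 cont=56.5960 V=56.9765[EX]; j=3 S=115.8577 intr=37.0523 cont=36.7763 V=37.0523[EX]; j=4 S=139.9200 intr=12.9900 cont=13.2476 V=13.2476[hold]; j=5 S=168.9797 intr=0.0000 cont=0.0000 V=0.0000[hold]; j=6 S=204.0748 intr=0.0000 cont=0.0000 V=0.0000[hold]; j=7 S=246.4586 intr=0.0000 cont=0.0000 V=0.0000[hold]; j=8 S=297.6451 intr=0.0000 cont=0.0000 V=0.0000[hold]  S*(8)=115.8577
k=7: j=0 S=72.2833 intr=80.6267 cont=80.1221 V=80.6267[EX]; j=1 S=87.2957 intr=65.6143 cont=65.1885 V=65.6143[EX]; j=2 S=105.4260 intr=47.4840 cont=47.1533 V=47.4840[EX]; j=3 S=127.3217 intr=25.5883 cont=25.4952 V=25.5883[EX]; j=4 S=153.7649 intr=0.0000 cont=6.8586 V=6.8586[hold]; j=5 S=185.7000 intr=0.0000 cont=0.0000 V=0.0000[hold]; j=6 S=224.2677 intr=0.0000 cont=0.0000 V=0.0000[hold]; j=7 S=270.8454 intr=0.0000 cont=0.0000 V=0.0000[hold]  S*(7)=127.3217
k=6: j=0 S=79.4357 intr=73.4743 cont=73.0073 V=73.4743[EX]; j=1 S=95.9335 intr=56.9765 cont=56.5960 V=56.9765[EX]; j=2 S=115.8577 intr=37.0523 cont=36.7763 V=37.0523[EX]; j=3 S=139.9200 intr=12.9900 cont=16.5157 V=16.5157[hold]; j=4 S=168.9797 intr=0.0000 cont=3.5508 V=3.5508[hold]; j=5 S=204.0748 intr=0.0000 cont=0.0000 V=0.0000[hold]; j=6 S=246.4586 intr=0.0000 cont=0.0000 V=0.0000[hold]  S*(6)=115.8577
k=5: j=0 S=87.2957 intr=65.6143 cont=65.1885 V=65.6143[EX]; j=1 S=105.4260 intr=47.4840 cont=47.1533 V=47.4840[EX]; j=2 S=127.3217 intr=25.5883 cont=27.0525 V=27.0525[hold]; j=3 S=153.7649 intr=0.0000 cont=10.2425 V=10.2425[hold]; j=4 S=185.7000 intr=0.0000 cont=1.8383 V=1.8383[hold]; j=5 S=224.2677 intr=0.0000 cont=0.0000 V=0.0000[hold]  S*(5)=105.4260
k=4: j=0 S=95.9335 intr=56.9765 cont=56.5960 V=56.9765[EX]; j=1 S=115.8577 intr=37.0523 cont=37.4740 V=37.4740[hold]; j=2 S=139.9200 intr=12.9900 cont=18.8862 V=18.8862[hold]; j=3 S=168.9797 intr=0.0000 cont=6.1787 V=6.1787[hold]; j=4 S=204.0748 intr=0.0000 cont=0.9517 V=0.9517[hold]  S*(4)=95.9335
k=3: j=0 S=105.4260 intr=47.4840 cont=47.3543 V=47.4840[EX]; j=1 S=127.3217 intr=25.5883 cont=28.4003 V=28.4003[hold]; j=2 S=153.7649 intr=0.0000 cont=12.7219 V=12.7219[hold]; j=3 S=185.7000 intr=0.0000 cont=3.6524 V=3.6524[hold]  S*(3)=105.4260
k=2: j=0 S=115.8577 intr=37.0523 cont=38.1162 V=38.1162[hold]; j=1 S=139.9200 intr=12.9900 cont=20.7654 V=20.7654[hold]; j=2 S=168.9797 intr=0.0000 cont=8.3268 V=8.3268[hold]  S*(2)=-
k=1: j=0 S=127.3217 intr=25.5883 cont=29.6283 V=29.6283[hold]; j=1 S=153.7649 intr=0.0000 cont=14.7184 V=14.7184[hold]  S*(1)=-
k=0: j=0 S=139.9200 intr=12.9900 cont=22.3525 V=22.3525[hold]  S*(0)=-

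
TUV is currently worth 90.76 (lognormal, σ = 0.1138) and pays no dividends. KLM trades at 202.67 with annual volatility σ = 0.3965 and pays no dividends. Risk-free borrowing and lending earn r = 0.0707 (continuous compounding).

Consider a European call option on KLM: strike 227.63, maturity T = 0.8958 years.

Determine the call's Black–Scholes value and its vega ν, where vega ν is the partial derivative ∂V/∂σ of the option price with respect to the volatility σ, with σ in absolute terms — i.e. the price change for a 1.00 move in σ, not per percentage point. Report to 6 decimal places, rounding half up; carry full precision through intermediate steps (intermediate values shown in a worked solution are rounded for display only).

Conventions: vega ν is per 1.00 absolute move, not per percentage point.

σ√T = 0.3965·√0.8958 = 0.375274
d₁ = (ln(S/K) + (r+σ²/2)T) / (σ√T) = (ln(202.67/227.63) + (0.0707+0.3965²/2)·0.8958) / 0.375274 = (-0.116142 + 0.133748) / 0.375274 = 0.046915
d₂ = d₁ − σ√T = 0.046915 − 0.375274 = -0.328359
e^{−rT} = 0.938631
N(d₁) = 0.518709,  N(d₂) = 0.371320
Call price V = S·N(d₁) − K·e^{−rT}·N(d₂) = 105.126851 − 79.336431 = 25.790421
φ(d₁) = (1/√(2π))·e^{−d₁²/2} = 0.398503
ν = S·φ(d₁)·√T = 76.441134

price = 25.790421
ν = 76.441134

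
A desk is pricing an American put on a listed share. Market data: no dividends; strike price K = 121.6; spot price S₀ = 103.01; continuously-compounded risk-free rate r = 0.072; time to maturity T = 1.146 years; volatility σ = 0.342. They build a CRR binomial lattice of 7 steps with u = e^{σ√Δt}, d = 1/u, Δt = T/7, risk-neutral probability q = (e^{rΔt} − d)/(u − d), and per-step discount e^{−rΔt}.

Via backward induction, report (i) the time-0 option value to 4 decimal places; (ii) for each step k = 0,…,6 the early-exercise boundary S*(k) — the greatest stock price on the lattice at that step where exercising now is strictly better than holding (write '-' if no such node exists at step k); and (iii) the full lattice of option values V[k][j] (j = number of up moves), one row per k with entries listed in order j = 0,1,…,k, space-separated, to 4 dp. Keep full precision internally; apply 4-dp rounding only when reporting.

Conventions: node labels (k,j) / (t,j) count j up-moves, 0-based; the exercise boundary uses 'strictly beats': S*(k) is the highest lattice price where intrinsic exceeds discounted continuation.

params: Δt=0.16371 u=1.14841 d=0.87077 q=0.50817 e^(-rΔt)=0.98828
t_7 payoffs: 82.4980 70.0304 53.5876 31.9021 3.3022 0.0000 0.0000 0.0000
t_6: node(6,0) S=44.9052 payoff=76.6948 vs cont=75.2699 → 76.6948 [stop]  node(6,1) S=59.2231 payoff=62.3769 vs cont=60.9520 → 62.3769 [stop]  node(6,2) S=78.1061 payoff=43.4939 vs cont=42.0689 → 43.4939 [stop]  node(6,3) S=103.0100 payoff=18.5900 vs cont=17.1651 → 18.5900 [stop]  node(6,4) S=135.8544 payoff=0.0000 vs cont=1.6051 → 1.6051 [wait]  node(6,5) S=179.1711 payoff=0.0000 vs cont=0.0000 → 0.0000 [wait]  node(6,6) S=236.2991 payoff=0.0000 vs cont=0.0000 → 0.0000 [wait]  ⇒ S*(6)=103.0100
t_5: node(5,0) S=51.5696 payoff=70.0304 vs cont=68.6055 → 70.0304 [stop]  node(5,1) S=68.0124 payoff=53.5876 vs cont=52.1627 → 53.5876 [stop]  node(5,2) S=89.6979 payoff=31.9021 vs cont=30.4772 → 31.9021 [stop]  node(5,3) S=118.2978 payoff=3.3022 vs cont=9.8421 → 9.8421 [wait]  node(5,4) S=156.0166 payoff=0.0000 vs cont=0.7802 → 0.7802 [wait]  node(5,5) S=205.7619 payoff=0.0000 vs cont=0.0000 → 0.0000 [wait]  ⇒ S*(5)=89.6979
t_4: node(4,0) S=59.2231 payoff=62.3769 vs cont=60.9520 → 62.3769 [stop]  node(4,1) S=78.1061 payoff=43.4939 vs cont=42.0689 → 43.4939 [stop]  node(4,2) S=103.0100 payoff=18.5900 vs cont=20.4495 → 20.4495 [wait]  node(4,3) S=135.8544 payoff=0.0000 vs cont=5.1758 → 5.1758 [wait]  node(4,4) S=179.1711 payoff=0.0000 vs cont=0.3792 → 0.3792 [wait]  ⇒ S*(4)=78.1061
t_3: node(3,0) S=68.0124 payoff=53.5876 vs cont=52.1627 → 53.5876 [stop]  node(3,1) S=89.6979 payoff=31.9021 vs cont=31.4110 → 31.9021 [stop]  node(3,2) S=118.2978 payoff=3.3022 vs cont=12.5392 → 12.5392 [wait]  node(3,3) S=156.0166 payoff=0.0000 vs cont=2.7062 → 2.7062 [wait]  ⇒ S*(3)=89.6979
t_2: node(2,0) S=78.1061 payoff=43.4939 vs cont=42.0689 → 43.4939 [stop]  node(2,1) S=103.0100 payoff=18.5900 vs cont=21.8040 → 21.8040 [wait]  node(2,2) S=135.8544 payoff=0.0000 vs cont=7.4540 → 7.4540 [wait]  ⇒ S*(2)=78.1061
t_1: node(1,0) S=89.6979 payoff=31.9021 vs cont=32.0913 → 32.0913 [wait]  node(1,1) S=118.2978 payoff=3.3022 vs cont=14.3418 → 14.3418 [wait]  ⇒ S*(1)=-
t_0: node(0,0) S=103.0100 payoff=18.5900 vs cont=22.8012 → 22.8012 [wait]  ⇒ S*(0)=-

price = 22.8012
boundary = - - 78.1061 89.6979 78.1061 89.6979 103.0100
tree:
22.8012
32.0913 14.3418
43.4939 21.8040 7.4540
53.5876 31.9021 12.5392 2.7062
62.3769 43.4939 20.4495 5.1758 0.3792
70.0304 53.5876 31.9021 9.8421 0.7802 0.0000
76.6948 62.3769 43.4939 18.5900 1.6051 0.0000 0.0000
82.4980 70.0304 53.5876 31.9021 3.3022 0.0000 0.0000 0.0000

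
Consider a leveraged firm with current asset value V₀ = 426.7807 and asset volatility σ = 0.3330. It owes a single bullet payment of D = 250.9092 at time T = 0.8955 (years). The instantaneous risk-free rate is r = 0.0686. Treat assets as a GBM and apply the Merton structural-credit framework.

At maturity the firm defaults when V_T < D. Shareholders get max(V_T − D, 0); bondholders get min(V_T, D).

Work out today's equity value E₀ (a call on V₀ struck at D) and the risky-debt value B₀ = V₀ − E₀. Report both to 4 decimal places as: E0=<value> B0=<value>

E0=191.9726 B0=234.8081

With assets at 426.7807 and a single debt payment of 250.9092 at 0.8955 years:
d₁ = [ln(V₀/D) + (r + σ²/2)T] / (σ√T)
   = [ln(426.7807/250.9092) + (0.0686 + 0.5·0.3330²)·0.8955] / (0.3330·√0.8955)
   = [0.531179 + 0.111082] / 0.315121 = 2.038142
d₂ = d₁ − σ√T = 2.038142 − 0.315121 = 1.723022
N(d₁) = 0.979232,  N(d₂) = 0.957558,  e^(−rT) = 0.940418
E₀ = V₀·N(d₁) − D·e^(−rT)·N(d₂)
   = 426.7807·0.979232 − 250.9092·0.940418·0.957558 = 191.972630
B₀ = V₀ − E₀ = 426.7807 − 191.972630 = 234.808070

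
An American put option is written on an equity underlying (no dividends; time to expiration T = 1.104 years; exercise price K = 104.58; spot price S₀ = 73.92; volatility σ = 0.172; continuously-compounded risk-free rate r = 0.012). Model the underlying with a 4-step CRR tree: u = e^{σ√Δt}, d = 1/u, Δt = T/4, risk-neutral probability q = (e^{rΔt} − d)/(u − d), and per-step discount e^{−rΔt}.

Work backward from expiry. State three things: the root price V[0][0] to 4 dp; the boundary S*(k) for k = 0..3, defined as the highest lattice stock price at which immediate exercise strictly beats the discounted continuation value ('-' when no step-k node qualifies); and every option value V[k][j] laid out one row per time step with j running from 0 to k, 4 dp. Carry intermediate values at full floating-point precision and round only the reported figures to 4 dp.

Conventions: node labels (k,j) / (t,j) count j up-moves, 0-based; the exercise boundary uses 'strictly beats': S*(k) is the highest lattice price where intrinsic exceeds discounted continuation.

price = 30.6600
boundary = 73.9200 80.9106 88.5623 80.9106
tree:
30.6600
37.0466 23.6694
42.8814 30.6600 16.0177
48.2121 37.0466 23.6694 8.0501
53.0823 42.8814 30.6600 16.0177 0.0000

Δt=0.27600, u=1.09457, d=0.91360, q=0.49576, disc=e^(-rΔt)=0.99669
k=4 terminal: V=max(K-S,0) → 53.0823 42.8814 30.6600 16.0177 0.0000
k=3: j=0 S=56.3679 intr=48.2121 cont=47.8663 V=48.2121[EX]; j=1 S=67.5334 intr=37.0466 cont=36.7008 V=37.0466[EX]; j=2 S=80.9106 intr=23.6694 cont=23.3236 V=23.6694[EX]; j=3 S=96.9376 intr=7.6424 cont=8.0501 V=8.0501[hold]  S*(3)=80.9106
k=2: j=0 S=61.6986 intr=42.8814 cont=42.5356 V=42.8814[EX]; j=1 S=73.9200 intr=30.6600 cont=30.3142 V=30.6600[EX]; j=2 S=88.5623 intr=16.0177 cont=15.8734 V=16.0177[EX]  S*(2)=88.5623
k=1: j=0 S=67.5334 intr=37.0466 cont=36.7008 V=37.0466[EX]; j=1 S=80.9106 intr=23.6694 cont=23.3236 V=23.6694[EX]  S*(1)=80.9106
k=0: j=0 S=73.9200 intr=30.6600 cont=30.3142 V=30.6600[EX]  S*(0)=73.9200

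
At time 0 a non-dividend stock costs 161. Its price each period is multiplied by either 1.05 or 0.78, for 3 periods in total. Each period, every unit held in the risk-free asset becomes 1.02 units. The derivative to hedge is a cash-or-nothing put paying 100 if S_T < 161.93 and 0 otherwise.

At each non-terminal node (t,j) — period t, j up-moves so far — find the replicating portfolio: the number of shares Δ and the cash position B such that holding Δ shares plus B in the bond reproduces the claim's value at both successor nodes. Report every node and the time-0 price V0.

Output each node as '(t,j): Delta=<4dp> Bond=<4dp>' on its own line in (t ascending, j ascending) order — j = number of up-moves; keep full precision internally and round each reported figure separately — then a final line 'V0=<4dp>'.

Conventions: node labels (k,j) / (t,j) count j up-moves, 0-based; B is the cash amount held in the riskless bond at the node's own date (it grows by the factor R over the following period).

(0,0): Delta=-1.7470 Bond=309.3247
(1,0): Delta=0.0000 Bond=96.1169
(1,1): Delta=-1.9093 Bond=342.9355
(2,0): Delta=0.0000 Bond=98.0392
(2,1): Delta=0.0000 Bond=98.0392
(2,2): Delta=-2.0866 Bond=381.2636
V0=28.0499

Since d<R<u, set p* = (R−d)/(u−d) = 0.8889; price each node as the discounted p*-expectation of its children.
Terminal payoffs: V(3,0)=100.0000, V(3,1)=100.0000, V(3,2)=100.0000, V(3,3)=0.0000
  t=2,j=0: stock 97.9524 → up 102.8500 (V=100.0000), down 76.4029 (V=100.0000). Price 98.0392; hedge Δ=0.0000, bond B=98.0392.
  t=2,j=1: stock 131.8590 → up 138.4520 (V=100.0000), down 102.8500 (V=100.0000). Price 98.0392; hedge Δ=0.0000, bond B=98.0392.
  t=2,j=2: stock 177.5025 → up 186.3776 (V=0.0000), down 138.4520 (V=100.0000). Price 10.8932; hedge Δ=-2.0866, bond B=381.2636.
  t=1,j=0: stock 125.5800 → up 131.8590 (V=98.0392), down 97.9524 (V=98.0392). Price 96.1169; hedge Δ=0.0000, bond B=96.1169.
  t=1,j=1: stock 169.0500 → up 177.5025 (V=10.8932), down 131.8590 (V=98.0392). Price 20.1727; hedge Δ=-1.9093, bond B=342.9355.
  t=0,j=0: stock 161.0000 → up 169.0500 (V=20.1727), down 125.5800 (V=96.1169). Price 28.0499; hedge Δ=-1.7470, bond B=309.3247.
Verification: the root portfolio costs Δ(0,0)·S0 + B(0,0) = 28.0499, matching V0.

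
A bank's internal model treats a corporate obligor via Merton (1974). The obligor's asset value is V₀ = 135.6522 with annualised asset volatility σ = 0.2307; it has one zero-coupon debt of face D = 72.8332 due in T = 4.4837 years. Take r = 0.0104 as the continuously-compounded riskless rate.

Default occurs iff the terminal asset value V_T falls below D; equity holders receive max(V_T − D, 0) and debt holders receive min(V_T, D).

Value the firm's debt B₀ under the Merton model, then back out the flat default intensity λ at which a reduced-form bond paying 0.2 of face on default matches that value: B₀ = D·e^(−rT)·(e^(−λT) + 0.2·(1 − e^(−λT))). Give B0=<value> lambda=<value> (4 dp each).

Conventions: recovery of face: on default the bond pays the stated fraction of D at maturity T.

Apply the equity-as-call identities (strike 72.8332, horizon 4.4837 years):
d₁ = [ln(V₀/D) + (r + σ²/2)T] / (σ√T)
   = [ln(135.6522/72.8332) + (0.0104 + 0.5·0.2307²)·4.4837] / (0.2307·√4.4837)
   = [0.621922 + 0.165947] / 0.488501 = 1.612830
d₂ = d₁ − σ√T = 1.612830 − 0.488501 = 1.124328
N(d₁) = 0.946609,  N(d₂) = 0.869563,  e^(−rT) = 0.954440
E₀ = V₀·N(d₁) − D·e^(−rT)·N(d₂)
   = 135.6522·0.946609 − 72.8332·0.954440·0.869563 = 67.962017
B₀ = V₀ − E₀ = 135.6522 − 67.962017 = 67.690183
e^(−λT) = (B₀·e^(rT)/D − 0.2)/(1 − 0.2) = (67.6902·1.047735/72.8332 − 0.2)/0.8 = 0.96718833
λ = −ln(0.96718833)/4.4837 = 0.007441

B0=67.6902 lambda=0.0074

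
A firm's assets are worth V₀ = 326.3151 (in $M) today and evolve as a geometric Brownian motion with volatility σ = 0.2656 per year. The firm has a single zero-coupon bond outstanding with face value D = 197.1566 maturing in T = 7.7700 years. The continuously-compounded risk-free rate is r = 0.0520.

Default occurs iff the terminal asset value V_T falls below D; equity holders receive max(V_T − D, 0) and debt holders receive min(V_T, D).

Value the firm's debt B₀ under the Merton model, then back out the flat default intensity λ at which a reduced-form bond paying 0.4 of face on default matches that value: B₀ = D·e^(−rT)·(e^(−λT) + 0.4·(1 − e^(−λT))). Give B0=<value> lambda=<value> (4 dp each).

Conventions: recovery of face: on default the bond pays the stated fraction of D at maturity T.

Equity is a call on the firm's assets struck at D = 197.1566:
d₁ = [ln(V₀/D) + (r + σ²/2)T] / (σ√T)
   = [ln(326.3151/197.1566) + (0.0520 + 0.5·0.2656²)·7.7700] / (0.2656·√7.7700)
   = [0.503865 + 0.678101] / 0.740353 = 1.596491
d₂ = d₁ − σ√T = 1.596491 − 0.740353 = 0.856138
N(d₁) = 0.944810,  N(d₂) = 0.804039,  e^(−rT) = 0.667617
E₀ = V₀·N(d₁) − D·e^(−rT)·N(d₂)
   = 326.3151·0.944810 − 197.1566·0.667617·0.804039 = 202.474068
B₀ = V₀ − E₀ = 326.3151 − 202.474068 = 123.841032
e^(−λT) = (B₀·e^(rT)/D − 0.4)/(1 − 0.4) = (123.8410·1.497864/197.1566 − 0.4)/0.6 = 0.90143502
λ = −ln(0.90143502)/7.7700 = 0.013355

B0=123.8410 lambda=0.0134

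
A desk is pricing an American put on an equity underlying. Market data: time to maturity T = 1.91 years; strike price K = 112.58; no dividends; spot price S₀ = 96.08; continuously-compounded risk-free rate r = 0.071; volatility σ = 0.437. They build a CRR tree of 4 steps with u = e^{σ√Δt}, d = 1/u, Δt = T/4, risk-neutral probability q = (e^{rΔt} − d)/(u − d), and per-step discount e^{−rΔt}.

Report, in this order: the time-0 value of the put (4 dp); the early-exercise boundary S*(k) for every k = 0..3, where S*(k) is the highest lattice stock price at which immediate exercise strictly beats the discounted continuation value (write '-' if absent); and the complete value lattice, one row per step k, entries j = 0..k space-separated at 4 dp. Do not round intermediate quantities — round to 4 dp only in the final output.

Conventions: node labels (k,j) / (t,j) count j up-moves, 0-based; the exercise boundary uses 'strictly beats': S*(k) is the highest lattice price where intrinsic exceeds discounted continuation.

price = 27.5106
boundary = - - 52.5222 71.0375
tree:
27.5106
41.5949 14.3036
60.0578 24.6784 4.1481
73.7473 41.5425 8.2730 0.0000
83.8687 60.0578 16.5000 0.0000 0.0000

Δt=0.47750, u=1.35252, d=0.73936, q=0.48131, disc=e^(-rΔt)=0.96667
k=4 terminal: V=max(K-S,0) → 83.8687 60.0578 16.5000 0.0000 0.0000
k=3: j=0 S=38.8327 intr=73.7473 cont=69.9946 V=73.7473[EX]; j=1 S=71.0375 intr=41.5425 cont=37.7897 V=41.5425[EX]; j=2 S=129.9506 intr=0.0000 cont=8.2730 V=8.2730[hold]; j=3 S=237.7216 intr=0.0000 cont=0.0000 V=0.0000[hold]  S*(3)=71.0375
k=2: j=0 S=52.5222 intr=60.0578 cont=56.3051 V=60.0578[EX]; j=1 S=96.0800 intr=16.5000 cont=24.6784 V=24.6784[hold]; j=2 S=175.7614 intr=0.0000 cont=4.1481 V=4.1481[hold]  S*(2)=52.5222
k=1: j=0 S=71.0375 intr=41.5425 cont=41.5949 V=41.5949[hold]; j=1 S=129.9506 intr=0.0000 cont=14.3036 V=14.3036[hold]  S*(1)=-
k=0: j=0 S=96.0800 intr=16.5000 cont=27.5106 V=27.5106[hold]  S*(0)=-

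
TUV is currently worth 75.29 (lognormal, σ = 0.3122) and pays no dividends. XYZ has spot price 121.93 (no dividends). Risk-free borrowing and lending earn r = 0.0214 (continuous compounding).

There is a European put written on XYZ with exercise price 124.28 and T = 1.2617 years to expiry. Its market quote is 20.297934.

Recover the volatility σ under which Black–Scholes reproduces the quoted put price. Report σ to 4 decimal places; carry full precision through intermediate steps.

At σ = 0.3847 the Black–Scholes value reproduces the quote:
σ√T = 0.3847·√1.2617 = 0.432116
d₁ = (ln(S/K) + (r+σ²/2)T) / (σ√T) = (ln(121.93/124.28) + (0.0214+0.3847²/2)·1.2617) / 0.432116 = (-0.019090 + 0.120362) / 0.432116 = 0.234364
d₂ = d₁ − σ√T = 0.234364 − 0.432116 = -0.197752
e^{−rT} = 0.973361
N(−d₁) = 0.407351,  N(−d₂) = 0.578380
V = K·e^{−rT}·N(−d₂) − S·N(−d₁) = 69.966259 − 49.668325 = 20.297934 (equal to the quote); since ∂V/∂σ > 0 for all σ, the implied volatility is unique

sigma = 0.3847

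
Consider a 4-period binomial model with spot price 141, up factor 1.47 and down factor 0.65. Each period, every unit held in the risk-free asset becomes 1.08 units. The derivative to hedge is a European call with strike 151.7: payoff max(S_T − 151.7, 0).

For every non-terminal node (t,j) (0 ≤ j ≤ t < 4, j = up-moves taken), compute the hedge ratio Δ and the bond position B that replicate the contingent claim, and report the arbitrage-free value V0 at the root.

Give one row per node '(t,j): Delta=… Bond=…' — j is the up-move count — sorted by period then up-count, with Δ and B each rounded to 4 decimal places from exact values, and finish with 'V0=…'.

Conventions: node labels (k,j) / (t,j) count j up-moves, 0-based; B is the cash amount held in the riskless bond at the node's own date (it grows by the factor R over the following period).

(0,0): Delta=0.7392 Bond=-47.9528
(1,0): Delta=0.4374 Bond=-24.1262
(1,1): Delta=0.8603 Bond=-76.8787
(2,0): Delta=0.0000 Bond=0.0000
(2,1): Delta=0.6128 Bond=-49.6887
(2,2): Delta=0.9595 Bond=-113.2678
(3,0): Delta=0.0000 Bond=0.0000
(3,1): Delta=0.0000 Bond=0.0000
(3,2): Delta=0.8586 Bond=-102.3356
(3,3): Delta=1.0000 Bond=-140.4630
V0=56.2771

Under the risk-neutral measure, an up-move has probability p* = (R−d)/(u−d) = 0.5244 and values discount at R = 1.08.
Expiry values: V(4,0)=0.0000, V(4,1)=0.0000, V(4,2)=0.0000, V(4,3)=139.4283, V(4,4)=506.6979
(3,0): S=38.7221. Δ = (V_up−V_dn)/(S_up−S_dn) = (0.0000−0.0000)/(56.9215−25.1694) = 0.0000. V = [p*·0.0000 + (1−p*)·0.0000]/1.08 = 0.0000. B = V − Δ·S = 0.0000.
(3,1): S=87.5716. Δ = (V_up−V_dn)/(S_up−S_dn) = (0.0000−0.0000)/(128.7302−56.9215) = 0.0000. V = [p*·0.0000 + (1−p*)·0.0000]/1.08 = 0.0000. B = V − Δ·S = 0.0000.
(3,2): S=198.0465. Δ = (V_up−V_dn)/(S_up−S_dn) = (139.4283−0.0000)/(291.1283−128.7302) = 0.8586. V = [p*·139.4283 + (1−p*)·0.0000]/1.08 = 67.6989. B = V − Δ·S = -102.3356.
(3,3): S=447.8897. Δ = (V_up−V_dn)/(S_up−S_dn) = (506.6979−139.4283)/(658.3979−291.1283) = 1.0000. V = [p*·506.6979 + (1−p*)·139.4283]/1.08 = 307.4268. B = V − Δ·S = -140.4630.
(2,0): S=59.5725. Δ = (V_up−V_dn)/(S_up−S_dn) = (0.0000−0.0000)/(87.5716−38.7221) = 0.0000. V = [p*·0.0000 + (1−p*)·0.0000]/1.08 = 0.0000. B = V − Δ·S = 0.0000.
(2,1): S=134.7255. Δ = (V_up−V_dn)/(S_up−S_dn) = (67.6989−0.0000)/(198.0465−87.5716) = 0.6128. V = [p*·67.6989 + (1−p*)·0.0000]/1.08 = 32.8710. B = V − Δ·S = -49.6887.
(2,2): S=304.6869. Δ = (V_up−V_dn)/(S_up−S_dn) = (307.4268−67.6989)/(447.8897−198.0465) = 0.9595. V = [p*·307.4268 + (1−p*)·67.6989]/1.08 = 179.0832. B = V − Δ·S = -113.2678.
(1,0): S=91.6500. Δ = (V_up−V_dn)/(S_up−S_dn) = (32.8710−0.0000)/(134.7255−59.5725) = 0.4374. V = [p*·32.8710 + (1−p*)·0.0000]/1.08 = 15.9604. B = V − Δ·S = -24.1262.
(1,1): S=207.2700. Δ = (V_up−V_dn)/(S_up−S_dn) = (179.0832−32.8710)/(304.6869−134.7255) = 0.8603. V = [p*·179.0832 + (1−p*)·32.8710]/1.08 = 101.4289. B = V − Δ·S = -76.8787.
(0,0): S=141.0000. Δ = (V_up−V_dn)/(S_up−S_dn) = (101.4289−15.9604)/(207.2700−91.6500) = 0.7392. V = [p*·101.4289 + (1−p*)·15.9604]/1.08 = 56.2771. B = V − Δ·S = -47.9528.
As a check, the time-0 holding Δ(0,0)·S0 + B(0,0) comes to 56.2771 — exactly V0.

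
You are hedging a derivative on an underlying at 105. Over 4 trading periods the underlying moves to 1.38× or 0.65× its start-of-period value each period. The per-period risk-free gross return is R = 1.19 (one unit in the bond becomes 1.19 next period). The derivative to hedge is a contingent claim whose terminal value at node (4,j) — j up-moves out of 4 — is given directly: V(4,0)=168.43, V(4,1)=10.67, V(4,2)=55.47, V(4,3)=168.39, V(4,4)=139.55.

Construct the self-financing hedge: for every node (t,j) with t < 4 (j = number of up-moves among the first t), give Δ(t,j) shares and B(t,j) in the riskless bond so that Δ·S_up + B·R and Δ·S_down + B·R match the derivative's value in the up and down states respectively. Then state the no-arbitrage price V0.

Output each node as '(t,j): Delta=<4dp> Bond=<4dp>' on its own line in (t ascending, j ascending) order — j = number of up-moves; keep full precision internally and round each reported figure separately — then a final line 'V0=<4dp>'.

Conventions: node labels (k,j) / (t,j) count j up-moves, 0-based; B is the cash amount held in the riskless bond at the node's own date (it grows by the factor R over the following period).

Arbitrage-free pricing uses the up-move probability p* = (R−d)/(u−d) = 0.7397, discounting each step at R = 1.19.
Payoffs at expiry: V(4,0)=168.4300, V(4,1)=10.6700, V(4,2)=55.4700, V(4,3)=168.3900, V(4,4)=139.5500
(3,0): S=28.8356. Δ = (V_up−V_dn)/(S_up−S_dn) = (10.6700−168.4300)/(39.7932−18.7432) = -7.4945. V = [p*·10.6700 + (1−p*)·168.4300]/1.19 = 43.4713. B = V − Δ·S = 259.5809.
(3,1): S=61.2203. Δ = (V_up−V_dn)/(S_up−S_dn) = (55.4700−10.6700)/(84.4839−39.7932) = 1.0024. V = [p*·55.4700 + (1−p*)·10.6700]/1.19 = 36.8149. B = V − Δ·S = -24.5550.
(3,2): S=129.9753. Δ = (V_up−V_dn)/(S_up−S_dn) = (168.3900−55.4700)/(179.3659−84.4839) = 1.1901. V = [p*·168.3900 + (1−p*)·55.4700]/1.19 = 116.8066. B = V − Δ·S = -37.8783.
(3,3): S=275.9476. Δ = (V_up−V_dn)/(S_up−S_dn) = (139.5500−168.3900)/(380.8076−179.3659) = -0.1432. V = [p*·139.5500 + (1−p*)·168.3900]/1.19 = 123.5767. B = V − Δ·S = 163.0836.
(2,0): S=44.3625. Δ = (V_up−V_dn)/(S_up−S_dn) = (36.8149−43.4713)/(61.2203−28.8356) = -0.2055. V = [p*·36.8149 + (1−p*)·43.4713]/1.19 = 32.3928. B = V − Δ·S = 41.5111.
(2,1): S=94.1850. Δ = (V_up−V_dn)/(S_up−S_dn) = (116.8066−36.8149)/(129.9753−61.2202) = 1.1634. V = [p*·116.8066 + (1−p*)·36.8149]/1.19 = 80.6612. B = V − Δ·S = -28.9165.
(2,2): S=199.9620. Δ = (V_up−V_dn)/(S_up−S_dn) = (123.5767−116.8066)/(275.9476−129.9753) = 0.0464. V = [p*·123.5767 + (1−p*)·116.8066]/1.19 = 102.3652. B = V − Δ·S = 93.0911.
(1,0): S=68.2500. Δ = (V_up−V_dn)/(S_up−S_dn) = (80.6612−32.3928)/(94.1850−44.3625) = 0.9688. V = [p*·80.6612 + (1−p*)·32.3928]/1.19 = 57.2254. B = V − Δ·S = -8.8958.
(1,1): S=144.9000. Δ = (V_up−V_dn)/(S_up−S_dn) = (102.3652−80.6612)/(199.9620−94.1850) = 0.2052. V = [p*·102.3652 + (1−p*)·80.6612]/1.19 = 81.2742. B = V − Δ·S = 51.5426.
(0,0): S=105.0000. Δ = (V_up−V_dn)/(S_up−S_dn) = (81.2742−57.2254)/(144.9000−68.2500) = 0.3137. V = [p*·81.2742 + (1−p*)·57.2254]/1.19 = 63.0377. B = V − Δ·S = 30.0942.
Sanity check at the root: Δ(0,0)·S0 + B(0,0) reproduces V0 = 63.0377.

(0,0): Delta=0.3137 Bond=30.0942
(1,0): Delta=0.9688 Bond=-8.8958
(1,1): Delta=0.2052 Bond=51.5426
(2,0): Delta=-0.2055 Bond=41.5111
(2,1): Delta=1.1634 Bond=-28.9165
(2,2): Delta=0.0464 Bond=93.0911
(3,0): Delta=-7.4945 Bond=259.5809
(3,1): Delta=1.0024 Bond=-24.5550
(3,2): Delta=1.1901 Bond=-37.8783
(3,3): Delta=-0.1432 Bond=163.0836
V0=63.0377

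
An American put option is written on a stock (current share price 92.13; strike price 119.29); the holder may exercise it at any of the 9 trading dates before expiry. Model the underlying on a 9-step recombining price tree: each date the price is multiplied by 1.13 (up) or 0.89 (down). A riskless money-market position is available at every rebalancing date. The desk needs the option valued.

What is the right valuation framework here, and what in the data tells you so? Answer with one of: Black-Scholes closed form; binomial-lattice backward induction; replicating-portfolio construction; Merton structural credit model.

framework: binomial-lattice backward induction

Key observation: the put (strike 119.29 on spot 92.13) is American-style on a 9-step discrete price model, so the early-exercise decision at every node requires stepwise backward valuation — a closed form cannot price the exercise right.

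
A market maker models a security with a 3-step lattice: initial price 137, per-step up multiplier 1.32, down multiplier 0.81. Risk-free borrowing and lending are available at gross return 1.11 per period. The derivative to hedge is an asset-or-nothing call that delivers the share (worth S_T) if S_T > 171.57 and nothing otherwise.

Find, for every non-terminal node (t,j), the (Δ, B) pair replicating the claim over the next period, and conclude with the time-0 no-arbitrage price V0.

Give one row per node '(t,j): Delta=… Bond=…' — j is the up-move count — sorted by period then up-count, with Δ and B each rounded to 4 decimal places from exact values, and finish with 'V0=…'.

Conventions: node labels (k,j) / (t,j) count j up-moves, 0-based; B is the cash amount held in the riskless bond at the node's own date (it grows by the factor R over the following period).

No-arbitrage ⇒ martingale measure with p* = (R−d)/(u−d) = 0.5882.
Expiry values: V(3,0)=0.0000, V(3,1)=0.0000, V(3,2)=193.3541, V(3,3)=315.0956
(2,0): S=89.8857. Δ = (V_up−V_dn)/(S_up−S_dn) = (0.0000−0.0000)/(118.6491−72.8074) = 0.0000. V = [p*·0.0000 + (1−p*)·0.0000]/1.11 = 0.0000. B = V − Δ·S = 0.0000.
(2,1): S=146.4804. Δ = (V_up−V_dn)/(S_up−S_dn) = (193.3541−0.0000)/(193.3541−118.6491) = 2.5882. V = [p*·193.3541 + (1−p*)·0.0000]/1.11 = 102.4664. B = V − Δ·S = -276.6593.
(2,2): S=238.7088. Δ = (V_up−V_dn)/(S_up−S_dn) = (315.0956−193.3541)/(315.0956−193.3541) = 1.0000. V = [p*·315.0956 + (1−p*)·193.3541]/1.11 = 238.7088. B = V − Δ·S = 0.0000.
(1,0): S=110.9700. Δ = (V_up−V_dn)/(S_up−S_dn) = (102.4664−0.0000)/(146.4804−89.8857) = 1.8105. V = [p*·102.4664 + (1−p*)·0.0000]/1.11 = 54.3012. B = V − Δ·S = -146.6133.
(1,1): S=180.8400. Δ = (V_up−V_dn)/(S_up−S_dn) = (238.7088−102.4664)/(238.7088−146.4804) = 1.4772. V = [p*·238.7088 + (1−p*)·102.4664]/1.11 = 164.5126. B = V − Δ·S = -102.6293.
(0,0): S=137.0000. Δ = (V_up−V_dn)/(S_up−S_dn) = (164.5126−54.3012)/(180.8400−110.9700) = 1.5774. V = [p*·164.5126 + (1−p*)·54.3012]/1.11 = 107.3256. B = V − Δ·S = -108.7751.
Verification: the root portfolio costs Δ(0,0)·S0 + B(0,0) = 107.3256, matching V0.

(0,0): Delta=1.5774 Bond=-108.7751
(1,0): Delta=1.8105 Bond=-146.6133
(1,1): Delta=1.4772 Bond=-102.6293
(2,0): Delta=0.0000 Bond=0.0000
(2,1): Delta=2.5882 Bond=-276.6593
(2,2): Delta=1.0000 Bond=0.0000
V0=107.3256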